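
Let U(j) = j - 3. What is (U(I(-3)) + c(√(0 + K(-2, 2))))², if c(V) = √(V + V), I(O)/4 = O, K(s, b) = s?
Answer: (15 - 2^(¾)*√I)² ≈ 189.32 - 32.848*I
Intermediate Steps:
I(O) = 4*O
U(j) = -3 + j
c(V) = √2*√V (c(V) = √(2*V) = √2*√V)
(U(I(-3)) + c(√(0 + K(-2, 2))))² = ((-3 + 4*(-3)) + √2*√(√(0 - 2)))² = ((-3 - 12) + √2*√(√(-2)))² = (-15 + √2*√(I*√2))² = (-15 + √2*(2^(¼)*√I))² = (-15 + 2^(¾)*√I)²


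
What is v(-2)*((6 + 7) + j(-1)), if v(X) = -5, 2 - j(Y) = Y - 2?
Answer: -90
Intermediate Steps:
j(Y) = 4 - Y (j(Y) = 2 - (Y - 2) = 2 - (-2 + Y) = 2 + (2 - Y) = 4 - Y)
v(-2)*((6 + 7) + j(-1)) = -5*((6 + 7) + (4 - 1*(-1))) = -5*(13 + (4 + 1)) = -5*(13 + 5) = -5*18 = -90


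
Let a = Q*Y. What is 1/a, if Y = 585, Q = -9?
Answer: -1/5265 ≈ -0.00018993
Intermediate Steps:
a = -5265 (a = -9*585 = -5265)
1/a = 1/(-5265) = -1/5265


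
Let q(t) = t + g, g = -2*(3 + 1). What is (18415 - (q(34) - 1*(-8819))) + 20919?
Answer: 30489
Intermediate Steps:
g = -8 (g = -2*4 = -8)
q(t) = -8 + t (q(t) = t - 8 = -8 + t)
(18415 - (q(34) - 1*(-8819))) + 20919 = (18415 - ((-8 + 34) - 1*(-8819))) + 20919 = (18415 - (26 + 8819)) + 20919 = (18415 - 1*8845) + 20919 = (18415 - 8845) + 20919 = 9570 + 20919 = 30489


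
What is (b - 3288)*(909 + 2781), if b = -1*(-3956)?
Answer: 2464920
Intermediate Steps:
b = 3956
(b - 3288)*(909 + 2781) = (3956 - 3288)*(909 + 2781) = 668*3690 = 2464920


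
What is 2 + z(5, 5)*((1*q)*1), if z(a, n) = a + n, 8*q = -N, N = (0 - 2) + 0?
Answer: 9/2 ≈ 4.5000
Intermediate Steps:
N = -2 (N = -2 + 0 = -2)
q = ¼ (q = (-1*(-2))/8 = (⅛)*2 = ¼ ≈ 0.25000)
2 + z(5, 5)*((1*q)*1) = 2 + (5 + 5)*((1*(¼))*1) = 2 + 10*((¼)*1) = 2 + 10*(¼) = 2 + 5/2 = 9/2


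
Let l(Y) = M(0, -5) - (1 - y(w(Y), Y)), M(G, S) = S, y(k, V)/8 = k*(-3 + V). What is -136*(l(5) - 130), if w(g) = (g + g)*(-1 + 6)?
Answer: -90304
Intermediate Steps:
w(g) = 10*g (w(g) = (2*g)*5 = 10*g)
y(k, V) = 8*k*(-3 + V) (y(k, V) = 8*(k*(-3 + V)) = 8*k*(-3 + V))
l(Y) = -6 + 80*Y*(-3 + Y) (l(Y) = -5 - (1 - 8*10*Y*(-3 + Y)) = -5 - (1 - 80*Y*(-3 + Y)) = -5 + (-1 + 80*Y*(-3 + Y)) = -6 + 80*Y*(-3 + Y))
-136*(l(5) - 130) = -136*((-6 + 80*5*(-3 + 5)) - 130) = -136*((-6 + 80*5*2) - 130) = -136*((-6 + 800) - 130) = -136*(794 - 130) = -136*664 = -90304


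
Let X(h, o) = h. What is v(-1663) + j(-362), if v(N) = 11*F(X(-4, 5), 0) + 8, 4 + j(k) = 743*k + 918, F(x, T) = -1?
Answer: -268055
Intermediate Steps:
j(k) = 914 + 743*k (j(k) = -4 + (743*k + 918) = -4 + (918 + 743*k) = 914 + 743*k)
v(N) = -3 (v(N) = 11*(-1) + 8 = -11 + 8 = -3)
v(-1663) + j(-362) = -3 + (914 + 743*(-362)) = -3 + (914 - 268966) = -3 - 268052 = -268055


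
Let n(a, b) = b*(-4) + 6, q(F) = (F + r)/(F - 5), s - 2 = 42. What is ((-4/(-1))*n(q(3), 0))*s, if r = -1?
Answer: 1056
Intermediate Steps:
s = 44 (s = 2 + 42 = 44)
q(F) = (-1 + F)/(-5 + F) (q(F) = (F - 1)/(F - 5) = (-1 + F)/(-5 + F))
n(a, b) = 6 - 4*b (n(a, b) = -4*b + 6 = 6 - 4*b)
((-4/(-1))*n(q(3), 0))*s = ((-4/(-1))*(6 - 4*0))*44 = ((-4*(-1))*(6 + 0))*44 = (4*6)*44 = 24*44 = 1056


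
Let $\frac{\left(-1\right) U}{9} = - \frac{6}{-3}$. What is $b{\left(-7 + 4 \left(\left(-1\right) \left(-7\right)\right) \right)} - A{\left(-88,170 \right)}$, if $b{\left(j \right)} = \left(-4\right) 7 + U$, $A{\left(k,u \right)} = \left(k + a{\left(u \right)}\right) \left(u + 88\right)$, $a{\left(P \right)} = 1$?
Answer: $22400$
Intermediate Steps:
$U = -18$ ($U = - 9 \left(- \frac{6}{-3}\right) = - 9 \left(\left(-6\right) \left(- \frac{1}{3}\right)\right) = \left(-9\right) 2 = -18$)
$A{\left(k,u \right)} = \left(1 + k\right) \left(88 + u\right)$ ($A{\left(k,u \right)} = \left(k + 1\right) \left(u + 88\right) = \left(1 + k\right) \left(88 + u\right)$)
$b{\left(j \right)} = -46$ ($b{\left(j \right)} = \left(-4\right) 7 - 18 = -28 - 18 = -46$)
$b{\left(-7 + 4 \left(\left(-1\right) \left(-7\right)\right) \right)} - A{\left(-88,170 \right)} = -46 - \left(88 + 170 + 88 \left(-88\right) - 14960\right) = -46 - \left(88 + 170 - 7744 - 14960\right) = -46 - -22446 = -46 + 22446 = 22400$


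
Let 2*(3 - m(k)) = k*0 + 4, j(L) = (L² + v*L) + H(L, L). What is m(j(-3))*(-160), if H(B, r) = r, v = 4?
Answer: -160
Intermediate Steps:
j(L) = L² + 5*L (j(L) = (L² + 4*L) + L = L² + 5*L)
m(k) = 1 (m(k) = 3 - (k*0 + 4)/2 = 3 - (0 + 4)/2 = 3 - ½*4 = 3 - 2 = 1)
m(j(-3))*(-160) = 1*(-160) = -160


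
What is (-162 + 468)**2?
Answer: 93636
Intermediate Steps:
(-162 + 468)**2 = 306**2 = 93636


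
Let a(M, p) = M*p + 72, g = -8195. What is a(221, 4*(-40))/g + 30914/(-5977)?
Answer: -3856714/4452865 ≈ -0.86612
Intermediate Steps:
a(M, p) = 72 + M*p
a(221, 4*(-40))/g + 30914/(-5977) = (72 + 221*(4*(-40)))/(-8195) + 30914/(-5977) = (72 + 221*(-160))*(-1/8195) + 30914*(-1/5977) = (72 - 35360)*(-1/8195) - 30914/5977 = -35288*(-1/8195) - 30914/5977 = 3208/745 - 30914/5977 = -3856714/4452865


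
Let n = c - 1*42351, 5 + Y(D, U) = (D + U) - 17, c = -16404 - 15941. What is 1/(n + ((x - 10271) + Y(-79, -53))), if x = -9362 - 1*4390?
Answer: -1/98873 ≈ -1.0114e-5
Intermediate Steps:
c = -32345
Y(D, U) = -22 + D + U (Y(D, U) = -5 + ((D + U) - 17) = -5 + (-17 + D + U) = -22 + D + U)
x = -13752 (x = -9362 - 4390 = -13752)
n = -74696 (n = -32345 - 1*42351 = -32345 - 42351 = -74696)
1/(n + ((x - 10271) + Y(-79, -53))) = 1/(-74696 + ((-13752 - 10271) + (-22 - 79 - 53))) = 1/(-74696 + (-24023 - 154)) = 1/(-74696 - 24177) = 1/(-98873) = -1/98873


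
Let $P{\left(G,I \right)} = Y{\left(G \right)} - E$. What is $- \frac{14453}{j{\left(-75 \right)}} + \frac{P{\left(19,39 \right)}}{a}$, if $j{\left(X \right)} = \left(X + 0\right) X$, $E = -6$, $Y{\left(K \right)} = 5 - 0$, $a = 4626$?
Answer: $- \frac{824663}{321250} \approx -2.567$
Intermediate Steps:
$Y{\left(K \right)} = 5$ ($Y{\left(K \right)} = 5 + 0 = 5$)
$P{\left(G,I \right)} = 11$ ($P{\left(G,I \right)} = 5 - -6 = 5 + 6 = 11$)
$j{\left(X \right)} = X^{2}$ ($j{\left(X \right)} = X X = X^{2}$)
$- \frac{14453}{j{\left(-75 \right)}} + \frac{P{\left(19,39 \right)}}{a} = - \frac{14453}{\left(-75\right)^{2}} + \frac{11}{4626} = - \frac{14453}{5625} + 11 \cdot \frac{1}{4626} = \left(-14453\right) \frac{1}{5625} + \frac{11}{4626} = - \frac{14453}{5625} + \frac{11}{4626} = - \frac{824663}{321250}$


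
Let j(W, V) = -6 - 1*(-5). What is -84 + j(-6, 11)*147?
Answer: -231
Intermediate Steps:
j(W, V) = -1 (j(W, V) = -6 + 5 = -1)
-84 + j(-6, 11)*147 = -84 - 1*147 = -84 - 147 = -231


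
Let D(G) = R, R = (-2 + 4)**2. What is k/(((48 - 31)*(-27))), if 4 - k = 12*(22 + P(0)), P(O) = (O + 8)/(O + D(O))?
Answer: 284/459 ≈ 0.61874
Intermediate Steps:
R = 4 (R = 2**2 = 4)
D(G) = 4
P(O) = (8 + O)/(4 + O) (P(O) = (O + 8)/(O + 4) = (8 + O)/(4 + O))
k = -284 (k = 4 - 12*(22 + (8 + 0)/(4 + 0)) = 4 - 12*(22 + 8/4) = 4 - 12*(22 + (1/4)*8) = 4 - 12*(22 + 2) = 4 - 12*24 = 4 - 1*288 = 4 - 288 = -284)
k/(((48 - 31)*(-27))) = -284*(-1/(27*(48 - 31))) = -284/(17*(-27)) = -284/(-459) = -284*(-1/459) = 284/459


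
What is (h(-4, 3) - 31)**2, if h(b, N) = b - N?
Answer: 1444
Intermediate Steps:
(h(-4, 3) - 31)**2 = ((-4 - 1*3) - 31)**2 = ((-4 - 3) - 31)**2 = (-7 - 31)**2 = (-38)**2 = 1444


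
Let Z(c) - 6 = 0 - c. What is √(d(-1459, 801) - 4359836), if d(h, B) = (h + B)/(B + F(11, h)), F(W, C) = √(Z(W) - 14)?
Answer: √(-4359836 - 658/(801 + I*√19)) ≈ 0.e-6 + 2088.0*I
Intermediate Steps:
Z(c) = 6 - c (Z(c) = 6 + (0 - c) = 6 - c)
F(W, C) = √(-8 - W) (F(W, C) = √((6 - W) - 14) = √(-8 - W))
d(h, B) = (B + h)/(B + I*√19) (d(h, B) = (h + B)/(B + √(-8 - 1*11)) = (B + h)/(B + √(-8 - 11)) = (B + h)/(B + √(-19)) = (B + h)/(B + I*√19))
√(d(-1459, 801) - 4359836) = √((801 - 1459)/(801 + I*√19) - 4359836) = √(-658/(801 + I*√19) - 4359836) = √(-4359836 - 658/(801 + I*√19))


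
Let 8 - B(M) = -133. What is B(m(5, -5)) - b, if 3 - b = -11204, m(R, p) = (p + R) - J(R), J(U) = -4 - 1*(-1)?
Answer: -11066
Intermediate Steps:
J(U) = -3 (J(U) = -4 + 1 = -3)
m(R, p) = 3 + R + p (m(R, p) = (p + R) - 1*(-3) = (R + p) + 3 = 3 + R + p)
B(M) = 141 (B(M) = 8 - 1*(-133) = 8 + 133 = 141)
b = 11207 (b = 3 - 1*(-11204) = 3 + 11204 = 11207)
B(m(5, -5)) - b = 141 - 1*11207 = 141 - 11207 = -11066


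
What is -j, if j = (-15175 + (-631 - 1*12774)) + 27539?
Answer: 1041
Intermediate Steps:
j = -1041 (j = (-15175 + (-631 - 12774)) + 27539 = (-15175 - 13405) + 27539 = -28580 + 27539 = -1041)
-j = -1*(-1041) = 1041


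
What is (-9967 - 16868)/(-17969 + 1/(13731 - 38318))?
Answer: 659792145/441803804 ≈ 1.4934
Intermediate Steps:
(-9967 - 16868)/(-17969 + 1/(13731 - 38318)) = -26835/(-17969 + 1/(-24587)) = -26835/(-17969 - 1/24587) = -26835/(-441803804/24587) = -26835*(-24587/441803804) = 659792145/441803804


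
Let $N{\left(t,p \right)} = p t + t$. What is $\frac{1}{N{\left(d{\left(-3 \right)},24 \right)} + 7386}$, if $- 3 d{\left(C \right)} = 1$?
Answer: $\frac{3}{22133} \approx 0.00013554$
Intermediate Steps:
$d{\left(C \right)} = - \frac{1}{3}$ ($d{\left(C \right)} = \left(- \frac{1}{3}\right) 1 = - \frac{1}{3}$)
$N{\left(t,p \right)} = t + p t$
$\frac{1}{N{\left(d{\left(-3 \right)},24 \right)} + 7386} = \frac{1}{- \frac{1 + 24}{3} + 7386} = \frac{1}{\left(- \frac{1}{3}\right) 25 + 7386} = \frac{1}{- \frac{25}{3} + 7386} = \frac{1}{\frac{22133}{3}} = \frac{3}{22133}$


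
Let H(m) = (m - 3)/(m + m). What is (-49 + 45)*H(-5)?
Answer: -16/5 ≈ -3.2000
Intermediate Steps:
H(m) = (-3 + m)/(2*m) (H(m) = (-3 + m)/((2*m)) = (-3 + m)*(1/(2*m)) = (-3 + m)/(2*m))
(-49 + 45)*H(-5) = (-49 + 45)*((1/2)*(-3 - 5)/(-5)) = -2*(-1)*(-8)/5 = -4*4/5 = -16/5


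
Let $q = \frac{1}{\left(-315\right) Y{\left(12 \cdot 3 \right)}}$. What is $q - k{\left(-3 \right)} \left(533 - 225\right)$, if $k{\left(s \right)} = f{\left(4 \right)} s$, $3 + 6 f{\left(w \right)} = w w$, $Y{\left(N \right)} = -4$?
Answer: $\frac{2522521}{1260} \approx 2002.0$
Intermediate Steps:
$f{\left(w \right)} = - \frac{1}{2} + \frac{w^{2}}{6}$ ($f{\left(w \right)} = - \frac{1}{2} + \frac{w w}{6} = - \frac{1}{2} + \frac{w^{2}}{6}$)
$k{\left(s \right)} = \frac{13 s}{6}$ ($k{\left(s \right)} = \left(- \frac{1}{2} + \frac{4^{2}}{6}\right) s = \left(- \frac{1}{2} + \frac{1}{6} \cdot 16\right) s = \left(- \frac{1}{2} + \frac{8}{3}\right) s = \frac{13 s}{6}$)
$q = \frac{1}{1260}$ ($q = \frac{1}{\left(-315\right) \left(-4\right)} = \frac{1}{1260} \approx 0.00079365$)
$q - k{\left(-3 \right)} \left(533 - 225\right) = \frac{1}{1260} - \frac{13}{6} \left(-3\right) \left(533 - 225\right) = \frac{1}{1260} - \left(- \frac{13}{2}\right) 308 = \frac{1}{1260} - -2002 = \frac{1}{1260} + 2002 = \frac{2522521}{1260}$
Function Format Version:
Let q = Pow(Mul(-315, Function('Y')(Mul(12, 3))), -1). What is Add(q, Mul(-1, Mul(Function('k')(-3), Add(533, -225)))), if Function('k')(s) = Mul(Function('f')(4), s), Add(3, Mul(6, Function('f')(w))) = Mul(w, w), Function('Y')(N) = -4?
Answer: Rational(2522521, 1260) ≈ 2002.0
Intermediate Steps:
Function('f')(w) = Add(Rational(-1, 2), Mul(Rational(1, 6), Pow(w, 2))) (Function('f')(w) = Add(Rational(-1, 2), Mul(Rational(1, 6), Mul(w, w))) = Add(Rational(-1, 2), Mul(Rational(1, 6), Pow(w, 2))))
Function('k')(s) = Mul(Rational(13, 6), s) (Function('k')(s) = Mul(Add(Rational(-1, 2), Mul(Rational(1, 6), Pow(4, 2))), s) = Mul(Add(Rational(-1, 2), Mul(Rational(1, 6), 16)), s) = Mul(Add(Rational(-1, 2), Rational(8, 3)), s) = Mul(Rational(13, 6), s))
q = Rational(1, 1260) (q = Pow(Mul(-315, -4), -1) = Pow(1260, -1) = Rational(1, 1260) ≈ 0.00079365)
Add(q, Mul(-1, Mul(Function('k')(-3), Add(533, -225)))) = Add(Rational(1, 1260), Mul(-1, Mul(Mul(Rational(13, 6), -3), Add(533, -225)))) = Add(Rational(1, 1260), Mul(-1, Mul(Rational(-13, 2), 308))) = Add(Rational(1, 1260), Mul(-1, -2002)) = Add(Rational(1, 1260), 2002) = Rational(2522521, 1260)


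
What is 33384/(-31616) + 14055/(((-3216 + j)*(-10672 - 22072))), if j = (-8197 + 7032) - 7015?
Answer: -7486067349/7089861856 ≈ -1.0559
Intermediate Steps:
j = -8180 (j = -1165 - 7015 = -8180)
33384/(-31616) + 14055/(((-3216 + j)*(-10672 - 22072))) = 33384/(-31616) + 14055/(((-3216 - 8180)*(-10672 - 22072))) = 33384*(-1/31616) + 14055/((-11396*(-32744))) = -321/304 + 14055/373150624 = -7486067349/7089861856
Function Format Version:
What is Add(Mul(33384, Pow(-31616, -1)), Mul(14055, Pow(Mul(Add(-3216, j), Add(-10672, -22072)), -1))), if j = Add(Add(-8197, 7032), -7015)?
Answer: Rational(-7486067349, 7089861856) ≈ -1.0559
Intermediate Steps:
j = -8180 (j = Add(-1165, -7015) = -8180)
Add(Mul(33384, Pow(-31616, -1)), Mul(14055, Pow(Mul(Add(-3216, j), Add(-10672, -22072)), -1))) = Add(Mul(33384, Pow(-31616, -1)), Mul(14055, Pow(Mul(Add(-3216, -8180), Add(-10672, -22072)), -1))) = Add(Mul(33384, Rational(-1, 31616)), Mul(14055, Pow(Mul(-11396, -32744), -1))) = Add(Rational(-321, 304), Mul(14055, Pow(373150624, -1))) = Add(Rational(-321, 304), Mul(14055, Rational(1, 373150624))) = Add(Rational(-321, 304), Rational(14055, 373150624)) = Rational(-7486067349, 7089861856)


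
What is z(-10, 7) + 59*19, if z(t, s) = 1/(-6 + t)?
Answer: 17935/16 ≈ 1120.9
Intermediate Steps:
z(-10, 7) + 59*19 = 1/(-6 - 10) + 59*19 = 1/(-16) + 1121 = -1/16 + 1121 = 17935/16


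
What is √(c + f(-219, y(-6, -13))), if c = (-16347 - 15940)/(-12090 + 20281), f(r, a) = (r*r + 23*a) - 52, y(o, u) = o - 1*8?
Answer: 3*√354718381170/8191 ≈ 218.14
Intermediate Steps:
y(o, u) = -8 + o (y(o, u) = o - 8 = -8 + o)
f(r, a) = -52 + r² + 23*a (f(r, a) = (r² + 23*a) - 52 = -52 + r² + 23*a)
c = -32287/8191 ≈ -3.9418
√(c + f(-219, y(-6, -13))) = √(-32287/8191 + (-52 + (-219)² + 23*(-8 - 6))) = √(-32287/8191 + (-52 + 47961 + 23*(-14))) = √(-32287/8191 + (-52 + 47961 - 322)) = √(-32287/8191 + 47587) = √(389752830/8191) = 3*√354718381170/8191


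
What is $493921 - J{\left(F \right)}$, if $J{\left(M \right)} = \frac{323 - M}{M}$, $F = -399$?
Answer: $\frac{10372379}{21} \approx 4.9392 \cdot 10^{5}$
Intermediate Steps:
$J{\left(M \right)} = \frac{323 - M}{M}$
$493921 - J{\left(F \right)} = 493921 - \frac{323 - -399}{-399} = 493921 - - \frac{323 + 399}{399} = 493921 - \left(- \frac{1}{399}\right) 722 = 493921 - - \frac{38}{21} = 493921 + \frac{38}{21} = \frac{10372379}{21}$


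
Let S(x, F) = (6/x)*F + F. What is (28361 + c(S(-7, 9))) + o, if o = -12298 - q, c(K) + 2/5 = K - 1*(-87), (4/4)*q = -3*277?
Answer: 594366/35 ≈ 16982.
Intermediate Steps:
q = -831 (q = -3*277 = -831)
S(x, F) = F + 6*F/x (S(x, F) = 6*F/x + F = F + 6*F/x)
c(K) = 433/5 + K (c(K) = -⅖ + (K - 1*(-87)) = -⅖ + (K + 87) = -⅖ + (87 + K) = 433/5 + K)
o = -11467 (o = -12298 - 1*(-831) = -12298 + 831 = -11467)
(28361 + c(S(-7, 9))) + o = (28361 + (433/5 + 9*(6 - 7)/(-7))) - 11467 = (28361 + (433/5 + 9*(-⅐)*(-1))) - 11467 = (28361 + (433/5 + 9/7)) - 11467 = (28361 + 3076/35) - 11467 = 995711/35 - 11467 = 594366/35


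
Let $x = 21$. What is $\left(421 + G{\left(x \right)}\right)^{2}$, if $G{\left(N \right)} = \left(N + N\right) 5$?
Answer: $398161$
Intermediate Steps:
$G{\left(N \right)} = 10 N$ ($G{\left(N \right)} = 2 N 5 = 10 N$)
$\left(421 + G{\left(x \right)}\right)^{2} = \left(421 + 10 \cdot 21\right)^{2} = \left(421 + 210\right)^{2} = 631^{2} = 398161$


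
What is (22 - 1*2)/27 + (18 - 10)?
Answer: 236/27 ≈ 8.7407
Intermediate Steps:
(22 - 1*2)/27 + (18 - 10) = (22 - 2)/27 + 8 = (1/27)*20 + 8 = 20/27 + 8 = 236/27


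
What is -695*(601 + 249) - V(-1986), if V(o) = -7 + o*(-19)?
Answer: -628477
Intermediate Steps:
V(o) = -7 - 19*o
-695*(601 + 249) - V(-1986) = -695*(601 + 249) - (-7 - 19*(-1986)) = -695*850 - (-7 + 37734) = -590750 - 1*37727 = -590750 - 37727 = -628477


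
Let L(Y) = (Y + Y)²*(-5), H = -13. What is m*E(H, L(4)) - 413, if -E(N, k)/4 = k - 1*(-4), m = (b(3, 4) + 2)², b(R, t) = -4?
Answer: 4643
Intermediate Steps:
L(Y) = -20*Y² (L(Y) = (2*Y)²*(-5) = (4*Y²)*(-5) = -20*Y²)
m = 4 (m = (-4 + 2)² = (-2)² = 4)
E(N, k) = -16 - 4*k (E(N, k) = -4*(k - 1*(-4)) = -4*(k + 4) = -4*(4 + k) = -16 - 4*k)
m*E(H, L(4)) - 413 = 4*(-16 - (-80)*4²) - 413 = 4*(-16 - (-80)*16) - 413 = 4*(-16 - 4*(-320)) - 413 = 4*(-16 + 1280) - 413 = 4*1264 - 413 = 5056 - 413 = 4643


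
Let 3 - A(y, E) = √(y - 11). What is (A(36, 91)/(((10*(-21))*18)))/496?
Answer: 1/937440 ≈ 1.0667e-6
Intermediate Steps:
A(y, E) = 3 - √(-11 + y) (A(y, E) = 3 - √(y - 11) = 3 - √(-11 + y))
(A(36, 91)/(((10*(-21))*18)))/496 = ((3 - √(-11 + 36))/(((10*(-21))*18)))/496 = ((3 - √25)/((-210*18)))*(1/496) = ((3 - 1*5)/(-3780))*(1/496) = ((3 - 5)*(-1/3780))*(1/496) = -2*(-1/3780)*(1/496) = (1/1890)*(1/496) = 1/937440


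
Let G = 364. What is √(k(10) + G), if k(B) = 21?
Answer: √385 ≈ 19.621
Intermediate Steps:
√(k(10) + G) = √(21 + 364) = √385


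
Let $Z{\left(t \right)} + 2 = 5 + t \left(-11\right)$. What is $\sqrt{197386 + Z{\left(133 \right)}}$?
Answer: $\sqrt{195926} \approx 442.64$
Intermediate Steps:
$Z{\left(t \right)} = 3 - 11 t$ ($Z{\left(t \right)} = -2 + \left(5 + t \left(-11\right)\right) = -2 - \left(-5 + 11 t\right) = 3 - 11 t$)
$\sqrt{197386 + Z{\left(133 \right)}} = \sqrt{197386 + \left(3 - 1463\right)} = \sqrt{197386 - 1460} = \sqrt{195926}$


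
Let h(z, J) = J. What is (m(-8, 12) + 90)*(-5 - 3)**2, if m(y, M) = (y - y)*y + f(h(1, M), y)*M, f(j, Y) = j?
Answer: 14976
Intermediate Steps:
m(y, M) = M**2 (m(y, M) = (y - y)*y + M*M = 0*y + M**2 = 0 + M**2 = M**2)
(m(-8, 12) + 90)*(-5 - 3)**2 = (12**2 + 90)*(-5 - 3)**2 = (144 + 90)*(-8)**2 = 234*64 = 14976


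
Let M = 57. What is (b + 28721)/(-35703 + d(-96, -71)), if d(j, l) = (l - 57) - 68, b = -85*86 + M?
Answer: -21468/35899 ≈ -0.59801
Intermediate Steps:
b = -7253 (b = -85*86 + 57 = -7310 + 57 = -7253)
d(j, l) = -125 + l (d(j, l) = (-57 + l) - 68 = -125 + l)
(b + 28721)/(-35703 + d(-96, -71)) = (-7253 + 28721)/(-35703 + (-125 - 71)) = 21468/(-35703 - 196) = 21468/(-35899) = 21468*(-1/35899) = -21468/35899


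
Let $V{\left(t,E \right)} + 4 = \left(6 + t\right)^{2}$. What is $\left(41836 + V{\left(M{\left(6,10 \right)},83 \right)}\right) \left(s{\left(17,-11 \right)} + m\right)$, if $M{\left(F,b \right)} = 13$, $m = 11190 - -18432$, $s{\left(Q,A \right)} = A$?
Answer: $1249376923$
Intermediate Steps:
$m = 29622$ ($m = 11190 + 18432 = 29622$)
$V{\left(t,E \right)} = -4 + \left(6 + t\right)^{2}$
$\left(41836 + V{\left(M{\left(6,10 \right)},83 \right)}\right) \left(s{\left(17,-11 \right)} + m\right) = \left(41836 - \left(4 - \left(6 + 13\right)^{2}\right)\right) \left(-11 + 29622\right) = \left(41836 - \left(4 - 19^{2}\right)\right) 29611 = \left(41836 + \left(-4 + 361\right)\right) 29611 = \left(41836 + 357\right) 29611 = 42193 \cdot 29611 = 1249376923$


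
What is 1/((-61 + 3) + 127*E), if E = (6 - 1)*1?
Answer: 1/577 ≈ 0.0017331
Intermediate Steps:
E = 5 (E = 5*1 = 5)
1/((-61 + 3) + 127*E) = 1/((-61 + 3) + 127*5) = 1/(-58 + 635) = 1/577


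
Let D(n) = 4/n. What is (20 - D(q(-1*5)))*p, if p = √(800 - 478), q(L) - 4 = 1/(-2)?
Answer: 132*√322/7 ≈ 338.38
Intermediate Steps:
q(L) = 7/2 (q(L) = 4 + 1/(-2) = 4 - ½ = 7/2)
p = √322 ≈ 17.944
(20 - D(q(-1*5)))*p = (20 - 4/7/2)*√322 = (20 - 4*2/7)*√322 = (20 - 1*8/7)*√322 = (20 - 8/7)*√322 = 132*√322/7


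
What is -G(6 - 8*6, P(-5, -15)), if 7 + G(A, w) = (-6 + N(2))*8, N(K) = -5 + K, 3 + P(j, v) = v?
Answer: 79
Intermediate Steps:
P(j, v) = -3 + v
G(A, w) = -79 (G(A, w) = -7 + (-6 + (-5 + 2))*8 = -7 + (-6 - 3)*8 = -7 - 9*8 = -7 - 72 = -79)
-G(6 - 8*6, P(-5, -15)) = -1*(-79) = 79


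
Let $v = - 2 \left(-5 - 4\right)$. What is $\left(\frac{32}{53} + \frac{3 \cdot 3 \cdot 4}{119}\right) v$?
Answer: $\frac{102888}{6307} \approx 16.313$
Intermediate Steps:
$v = 18$ ($v = \left(-2\right) \left(-9\right) = 18$)
$\left(\frac{32}{53} + \frac{3 \cdot 3 \cdot 4}{119}\right) v = \left(\frac{32}{53} + \frac{3 \cdot 3 \cdot 4}{119}\right) 18 = \left(32 \cdot \frac{1}{53} + 9 \cdot 4 \cdot \frac{1}{119}\right) 18 = \left(\frac{32}{53} + 36 \cdot \frac{1}{119}\right) 18 = \left(\frac{32}{53} + \frac{36}{119}\right) 18 = \frac{5716}{6307} \cdot 18 = \frac{102888}{6307}$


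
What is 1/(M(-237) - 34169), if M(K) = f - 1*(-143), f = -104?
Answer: -1/34130 ≈ -2.9300e-5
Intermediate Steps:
M(K) = 39 (M(K) = -104 - 1*(-143) = -104 + 143 = 39)
1/(M(-237) - 34169) = 1/(39 - 34169) = 1/(-34130) = -1/34130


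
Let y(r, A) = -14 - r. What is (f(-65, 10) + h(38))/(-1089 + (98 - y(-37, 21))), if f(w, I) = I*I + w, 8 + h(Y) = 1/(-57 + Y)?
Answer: -256/9633 ≈ -0.026575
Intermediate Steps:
h(Y) = -8 + 1/(-57 + Y)
f(w, I) = w + I**2 (f(w, I) = I**2 + w = w + I**2)
(f(-65, 10) + h(38))/(-1089 + (98 - y(-37, 21))) = ((-65 + 10**2) + (457 - 8*38)/(-57 + 38))/(-1089 + (98 - (-14 - 1*(-37)))) = ((-65 + 100) + (457 - 304)/(-19))/(-1089 + (98 - (-14 + 37))) = (35 - 1/19*153)/(-1089 + (98 - 1*23)) = (35 - 153/19)/(-1089 + (98 - 23)) = 512/(19*(-1089 + 75)) = (512/19)/(-1014) = (512/19)*(-1/1014) = -256/9633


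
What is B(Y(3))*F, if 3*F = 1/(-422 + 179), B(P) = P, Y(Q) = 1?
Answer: -1/729 ≈ -0.0013717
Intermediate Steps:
F = -1/729 (F = 1/(3*(-422 + 179)) = (⅓)/(-243) = (⅓)*(-1/243) = -1/729 ≈ -0.0013717)
B(Y(3))*F = 1*(-1/729) = -1/729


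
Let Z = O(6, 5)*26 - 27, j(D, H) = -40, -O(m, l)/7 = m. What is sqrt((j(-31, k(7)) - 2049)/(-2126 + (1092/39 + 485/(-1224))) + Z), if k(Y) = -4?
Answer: I*sqrt(7375328660073279)/2568437 ≈ 33.437*I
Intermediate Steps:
O(m, l) = -7*m
Z = -1119 (Z = -7*6*26 - 27 = -42*26 - 27 = -1092 - 27 = -1119)
sqrt((j(-31, k(7)) - 2049)/(-2126 + (1092/39 + 485/(-1224))) + Z) = sqrt((-40 - 2049)/(-2126 + (1092/39 + 485/(-1224))) - 1119) = sqrt(-2089/(-2126 + (1092*(1/39) + 485*(-1/1224))) - 1119) = sqrt(-2089/(-2126 + (28 - 485/1224)) - 1119) = sqrt(-2089/(-2126 + 33787/1224) - 1119) = sqrt(-2089/(-2568437/1224) - 1119) = sqrt(-2089*(-1224/2568437) - 1119) = sqrt(2556936/2568437 - 1119) = sqrt(-2871524067/2568437) = I*sqrt(7375328660073279)/2568437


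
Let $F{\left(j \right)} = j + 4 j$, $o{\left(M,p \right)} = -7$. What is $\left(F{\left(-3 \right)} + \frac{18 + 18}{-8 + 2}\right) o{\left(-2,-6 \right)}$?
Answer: $147$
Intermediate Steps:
$F{\left(j \right)} = 5 j$
$\left(F{\left(-3 \right)} + \frac{18 + 18}{-8 + 2}\right) o{\left(-2,-6 \right)} = \left(5 \left(-3\right) + \frac{18 + 18}{-8 + 2}\right) \left(-7\right) = \left(-15 + \frac{36}{-6}\right) \left(-7\right) = \left(-15 + 36 \left(- \frac{1}{6}\right)\right) \left(-7\right) = \left(-15 - 6\right) \left(-7\right) = \left(-21\right) \left(-7\right) = 147$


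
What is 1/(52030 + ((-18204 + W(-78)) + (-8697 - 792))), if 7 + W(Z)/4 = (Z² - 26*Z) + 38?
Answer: 1/56909 ≈ 1.7572e-5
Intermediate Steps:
W(Z) = 124 - 104*Z + 4*Z² (W(Z) = -28 + 4*((Z² - 26*Z) + 38) = -28 + 4*(38 + Z² - 26*Z) = -28 + (152 - 104*Z + 4*Z²) = 124 - 104*Z + 4*Z²)
1/(52030 + ((-18204 + W(-78)) + (-8697 - 792))) = 1/(52030 + ((-18204 + (124 - 104*(-78) + 4*(-78)²)) + (-8697 - 792))) = 1/(52030 + ((-18204 + (124 + 8112 + 4*6084)) - 9489)) = 1/(52030 + ((-18204 + (124 + 8112 + 24336)) - 9489)) = 1/(52030 + ((-18204 + 32572) - 9489)) = 1/(52030 + (14368 - 9489)) = 1/(52030 + 4879) = 1/56909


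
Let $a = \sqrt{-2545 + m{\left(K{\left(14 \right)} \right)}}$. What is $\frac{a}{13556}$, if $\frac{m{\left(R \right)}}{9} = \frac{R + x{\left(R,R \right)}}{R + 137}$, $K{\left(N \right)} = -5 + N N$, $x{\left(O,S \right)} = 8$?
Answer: $\frac{i \sqrt{68303458}}{2223184} \approx 0.0037175 i$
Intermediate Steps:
$K{\left(N \right)} = -5 + N^{2}$
$m{\left(R \right)} = \frac{9 \left(8 + R\right)}{137 + R}$ ($m{\left(R \right)} = 9 \frac{R + 8}{R + 137} = 9 \frac{8 + R}{137 + R} = \frac{9 \left(8 + R\right)}{137 + R}$)
$a = \frac{i \sqrt{68303458}}{164}$ ($a = \sqrt{-2545 + \frac{9 \left(8 - \left(5 - 14^{2}\right)\right)}{137 - \left(5 - 14^{2}\right)}} = \sqrt{-2545 + \frac{9 \left(8 + \left(-5 + 196\right)\right)}{137 + \left(-5 + 196\right)}} = \sqrt{-2545 + \frac{9 \left(8 + 191\right)}{137 + 191}} = \sqrt{-2545 + 9 \cdot \frac{1}{328} \cdot 199} = \sqrt{-2545 + \frac{1791}{328}} = \sqrt{- \frac{832969}{328}} = \frac{i \sqrt{68303458}}{164} \approx 50.394 i$)
$\frac{a}{13556} = \frac{\frac{1}{164} i \sqrt{68303458}}{13556} = \frac{i \sqrt{68303458}}{164} \cdot \frac{1}{13556} = \frac{i \sqrt{68303458}}{2223184}$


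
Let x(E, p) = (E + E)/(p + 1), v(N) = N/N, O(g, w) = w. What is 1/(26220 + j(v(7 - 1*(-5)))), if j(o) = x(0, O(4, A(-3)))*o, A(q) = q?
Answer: 1/26220 ≈ 3.8139e-5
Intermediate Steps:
v(N) = 1
x(E, p) = 2*E/(1 + p) (x(E, p) = (2*E)/(1 + p) = 2*E/(1 + p))
j(o) = 0 (j(o) = (2*0/(1 - 3))*o = (2*0/(-2))*o = (2*0*(-½))*o = 0*o = 0)
1/(26220 + j(v(7 - 1*(-5)))) = 1/(26220 + 0) = 1/26220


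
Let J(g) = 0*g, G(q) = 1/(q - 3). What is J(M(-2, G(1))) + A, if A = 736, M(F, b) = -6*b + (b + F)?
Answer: 736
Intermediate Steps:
G(q) = 1/(-3 + q)
M(F, b) = F - 5*b (M(F, b) = -6*b + (F + b) = F - 5*b)
J(g) = 0
J(M(-2, G(1))) + A = 0 + 736 = 736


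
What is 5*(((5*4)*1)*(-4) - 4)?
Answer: -420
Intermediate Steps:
5*(((5*4)*1)*(-4) - 4) = 5*((20*1)*(-4) - 4) = 5*(20*(-4) - 4) = 5*(-80 - 4) = 5*(-84) = -420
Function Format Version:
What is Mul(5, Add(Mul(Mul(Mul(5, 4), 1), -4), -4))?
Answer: -420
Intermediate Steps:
Mul(5, Add(Mul(Mul(Mul(5, 4), 1), -4), -4)) = Mul(5, Add(Mul(Mul(20, 1), -4), -4)) = Mul(5, Add(Mul(20, -4), -4)) = Mul(5, Add(-80, -4)) = Mul(5, -84) = -420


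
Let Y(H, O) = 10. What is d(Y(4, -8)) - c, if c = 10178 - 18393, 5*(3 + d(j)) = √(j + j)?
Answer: 8212 + 2*√5/5 ≈ 8212.9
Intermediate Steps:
d(j) = -3 + √2*√j/5 (d(j) = -3 + √(j + j)/5 = -3 + √(2*j)/5 = -3 + (√2*√j)/5 = -3 + √2*√j/5)
c = -8215
d(Y(4, -8)) - c = (-3 + √2*√10/5) - 1*(-8215) = (-3 + 2*√5/5) + 8215 = 8212 + 2*√5/5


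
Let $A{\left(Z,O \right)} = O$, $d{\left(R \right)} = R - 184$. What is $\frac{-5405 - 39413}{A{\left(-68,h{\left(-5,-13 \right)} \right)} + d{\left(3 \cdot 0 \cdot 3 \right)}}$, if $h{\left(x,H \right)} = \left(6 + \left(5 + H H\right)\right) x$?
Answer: $\frac{22409}{542} \approx 41.345$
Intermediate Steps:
$d{\left(R \right)} = -184 + R$
$h{\left(x,H \right)} = x \left(11 + H^{2}\right)$ ($h{\left(x,H \right)} = \left(6 + \left(5 + H^{2}\right)\right) x = \left(11 + H^{2}\right) x = x \left(11 + H^{2}\right)$)
$\frac{-5405 - 39413}{A{\left(-68,h{\left(-5,-13 \right)} \right)} + d{\left(3 \cdot 0 \cdot 3 \right)}} = \frac{-5405 - 39413}{- 5 \left(11 + \left(-13\right)^{2}\right) - \left(184 - 3 \cdot 0 \cdot 3\right)} = - \frac{44818}{- 5 \left(11 + 169\right) + \left(-184 + 0 \cdot 3\right)} = - \frac{44818}{\left(-5\right) 180 + \left(-184 + 0\right)} = - \frac{44818}{-900 - 184} = - \frac{44818}{-1084} = \left(-44818\right) \left(- \frac{1}{1084}\right) = \frac{22409}{542}$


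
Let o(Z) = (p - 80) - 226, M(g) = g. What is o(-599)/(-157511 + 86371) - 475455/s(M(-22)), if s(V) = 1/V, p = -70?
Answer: 186031277944/17785 ≈ 1.0460e+7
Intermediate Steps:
o(Z) = -376 (o(Z) = (-70 - 80) - 226 = -150 - 226 = -376)
o(-599)/(-157511 + 86371) - 475455/s(M(-22)) = -376/(-157511 + 86371) - 475455/(1/(-22)) = -376/(-71140) - 475455/(-1/22) = -376*(-1/71140) - 475455*(-22) = 94/17785 + 10460010 = 186031277944/17785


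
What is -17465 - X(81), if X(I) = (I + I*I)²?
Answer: -44133629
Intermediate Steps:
X(I) = (I + I²)²
-17465 - X(81) = -17465 - 81²*(1 + 81)² = -17465 - 6561*82² = -17465 - 6561*6724 = -17465 - 1*44116164 = -17465 - 44116164 = -44133629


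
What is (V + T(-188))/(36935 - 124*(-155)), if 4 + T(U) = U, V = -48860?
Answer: -49052/56155 ≈ -0.87351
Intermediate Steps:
T(U) = -4 + U
(V + T(-188))/(36935 - 124*(-155)) = (-48860 + (-4 - 188))/(36935 - 124*(-155)) = (-48860 - 192)/(36935 + 19220) = -49052/56155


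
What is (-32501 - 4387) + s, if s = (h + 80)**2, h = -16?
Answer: -32792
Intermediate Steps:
s = 4096 (s = (-16 + 80)**2 = 64**2 = 4096)
(-32501 - 4387) + s = (-32501 - 4387) + 4096 = -36888 + 4096 = -32792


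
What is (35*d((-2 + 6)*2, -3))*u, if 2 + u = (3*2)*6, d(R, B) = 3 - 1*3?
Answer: 0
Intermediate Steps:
d(R, B) = 0 (d(R, B) = 3 - 3 = 0)
u = 34 (u = -2 + (3*2)*6 = -2 + 6*6 = -2 + 36 = 34)
(35*d((-2 + 6)*2, -3))*u = (35*0)*34 = 0*34 = 0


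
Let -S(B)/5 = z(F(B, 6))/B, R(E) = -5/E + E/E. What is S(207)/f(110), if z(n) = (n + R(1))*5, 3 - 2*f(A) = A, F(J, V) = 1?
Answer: -50/7383 ≈ -0.0067723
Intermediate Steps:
R(E) = 1 - 5/E (R(E) = -5/E + 1 = 1 - 5/E)
f(A) = 3/2 - A/2
z(n) = -20 + 5*n (z(n) = (n + (-5 + 1)/1)*5 = (n + 1*(-4))*5 = (n - 4)*5 = (-4 + n)*5 = -20 + 5*n)
S(B) = 75/B (S(B) = -5*(-20 + 5*1)/B = -5*(-20 + 5)/B = -(-75)/B = 75/B)
S(207)/f(110) = (75/207)/(3/2 - 1/2*110) = (75*(1/207))/(3/2 - 55) = 25/(69*(-107/2)) = (25/69)*(-2/107) = -50/7383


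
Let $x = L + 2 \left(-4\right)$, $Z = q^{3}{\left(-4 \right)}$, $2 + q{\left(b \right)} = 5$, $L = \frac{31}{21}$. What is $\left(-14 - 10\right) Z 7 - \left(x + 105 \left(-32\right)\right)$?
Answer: $- \frac{24559}{21} \approx -1169.5$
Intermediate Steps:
$L = \frac{31}{21}$ ($L = 31 \cdot \frac{1}{21} = \frac{31}{21} \approx 1.4762$)
$q{\left(b \right)} = 3$ ($q{\left(b \right)} = -2 + 5 = 3$)
$Z = 27$ ($Z = 3^{3} = 27$)
$x = - \frac{137}{21}$ ($x = \frac{31}{21} + 2 \left(-4\right) = \frac{31}{21} - 8 = - \frac{137}{21} \approx -6.5238$)
$\left(-14 - 10\right) Z 7 - \left(x + 105 \left(-32\right)\right) = \left(-14 - 10\right) 27 \cdot 7 - \left(- \frac{137}{21} + 105 \left(-32\right)\right) = \left(-24\right) 27 \cdot 7 - \left(- \frac{137}{21} - 3360\right) = \left(-648\right) 7 - - \frac{70697}{21} = -4536 + \frac{70697}{21} = - \frac{24559}{21}$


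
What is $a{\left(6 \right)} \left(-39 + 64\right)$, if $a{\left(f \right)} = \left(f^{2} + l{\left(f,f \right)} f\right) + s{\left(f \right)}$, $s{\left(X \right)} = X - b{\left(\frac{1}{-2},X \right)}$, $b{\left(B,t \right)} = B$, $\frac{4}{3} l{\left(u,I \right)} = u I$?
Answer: $\frac{10225}{2} \approx 5112.5$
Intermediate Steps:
$l{\left(u,I \right)} = \frac{3 I u}{4}$ ($l{\left(u,I \right)} = \frac{3 u I}{4} = \frac{3 I u}{4}$)
$s{\left(X \right)} = \frac{1}{2} + X$ ($s{\left(X \right)} = X - \frac{1}{-2} = X - - \frac{1}{2} = X + \frac{1}{2} = \frac{1}{2} + X$)
$a{\left(f \right)} = \frac{1}{2} + f + f^{2} + \frac{3 f^{3}}{4}$ ($a{\left(f \right)} = \left(f^{2} + \frac{3 f f}{4} f\right) + \left(\frac{1}{2} + f\right) = \left(f^{2} + \frac{3 f^{2}}{4} f\right) + \left(\frac{1}{2} + f\right) = \left(f^{2} + \frac{3 f^{3}}{4}\right) + \left(\frac{1}{2} + f\right) = \frac{1}{2} + f + f^{2} + \frac{3 f^{3}}{4}$)
$a{\left(6 \right)} \left(-39 + 64\right) = \left(\frac{1}{2} + 6 + 6^{2} + \frac{3 \cdot 6^{3}}{4}\right) \left(-39 + 64\right) = \left(\frac{1}{2} + 6 + 36 + \frac{3}{4} \cdot 216\right) 25 = \left(\frac{1}{2} + 6 + 36 + 162\right) 25 = \frac{409}{2} \cdot 25 = \frac{10225}{2}$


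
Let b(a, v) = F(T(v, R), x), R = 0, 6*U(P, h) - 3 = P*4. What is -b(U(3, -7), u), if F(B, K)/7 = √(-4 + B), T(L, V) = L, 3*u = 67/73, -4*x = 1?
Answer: -7*I*√177171/219 ≈ -13.454*I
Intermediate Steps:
U(P, h) = ½ + 2*P/3 (U(P, h) = ½ + (P*4)/6 = ½ + (4*P)/6 = ½ + 2*P/3)
x = -¼ (x = -¼*1 = -¼ ≈ -0.25000)
u = 67/219 (u = (67/73)/3 = (67*(1/73))/3 = (⅓)*(67/73) = 67/219 ≈ 0.30594)
F(B, K) = 7*√(-4 + B)
b(a, v) = 7*√(-4 + v)
-b(U(3, -7), u) = -7*√(-4 + 67/219) = -7*√(-809/219) = -7*I*√177171/219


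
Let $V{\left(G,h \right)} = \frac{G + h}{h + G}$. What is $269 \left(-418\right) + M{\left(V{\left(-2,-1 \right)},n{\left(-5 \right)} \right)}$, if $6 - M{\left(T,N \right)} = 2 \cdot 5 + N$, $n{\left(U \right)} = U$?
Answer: $-112441$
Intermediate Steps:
$V{\left(G,h \right)} = 1$ ($V{\left(G,h \right)} = \frac{G + h}{G + h} = 1$)
$M{\left(T,N \right)} = -4 - N$ ($M{\left(T,N \right)} = 6 - \left(2 \cdot 5 + N\right) = 6 - \left(10 + N\right) = -4 - N$)
$269 \left(-418\right) + M{\left(V{\left(-2,-1 \right)},n{\left(-5 \right)} \right)} = 269 \left(-418\right) - -1 = -112442 + \left(-4 + 5\right) = -112442 + 1 = -112441$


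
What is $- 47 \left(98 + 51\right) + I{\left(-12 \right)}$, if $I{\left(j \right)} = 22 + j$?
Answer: $-6993$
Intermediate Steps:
$- 47 \left(98 + 51\right) + I{\left(-12 \right)} = - 47 \left(98 + 51\right) + \left(22 - 12\right) = \left(-47\right) 149 + 10 = -7003 + 10 = -6993$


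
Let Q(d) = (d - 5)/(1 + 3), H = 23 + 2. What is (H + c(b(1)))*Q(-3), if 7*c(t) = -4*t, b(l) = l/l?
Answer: -342/7 ≈ -48.857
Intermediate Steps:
H = 25
b(l) = 1
Q(d) = -5/4 + d/4 (Q(d) = (-5 + d)/4 = (-5 + d)*(¼) = -5/4 + d/4)
c(t) = -4*t/7 (c(t) = (-4*t)/7 = -4*t/7)
(H + c(b(1)))*Q(-3) = (25 - 4/7*1)*(-5/4 + (¼)*(-3)) = (25 - 4/7)*(-5/4 - ¾) = (171/7)*(-2) = -342/7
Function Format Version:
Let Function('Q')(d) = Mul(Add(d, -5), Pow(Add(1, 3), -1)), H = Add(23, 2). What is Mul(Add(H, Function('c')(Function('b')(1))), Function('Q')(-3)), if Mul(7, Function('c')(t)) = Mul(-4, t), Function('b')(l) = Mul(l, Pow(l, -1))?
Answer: Rational(-342, 7) ≈ -48.857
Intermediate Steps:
H = 25
Function('b')(l) = 1
Function('Q')(d) = Add(Rational(-5, 4), Mul(Rational(1, 4), d)) (Function('Q')(d) = Mul(Add(-5, d), Pow(4, -1)) = Mul(Add(-5, d), Rational(1, 4)) = Add(Rational(-5, 4), Mul(Rational(1, 4), d)))
Function('c')(t) = Mul(Rational(-4, 7), t) (Function('c')(t) = Mul(Rational(1, 7), Mul(-4, t)) = Mul(Rational(-4, 7), t))
Mul(Add(H, Function('c')(Function('b')(1))), Function('Q')(-3)) = Mul(Add(25, Mul(Rational(-4, 7), 1)), Add(Rational(-5, 4), Mul(Rational(1, 4), -3))) = Mul(Add(25, Rational(-4, 7)), Add(Rational(-5, 4), Rational(-3, 4))) = Mul(Rational(171, 7), -2) = Rational(-342, 7)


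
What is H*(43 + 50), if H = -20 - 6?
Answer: -2418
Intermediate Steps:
H = -26
H*(43 + 50) = -26*(43 + 50) = -26*93 = -2418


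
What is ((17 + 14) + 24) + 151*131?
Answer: 19836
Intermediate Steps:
((17 + 14) + 24) + 151*131 = (31 + 24) + 19781 = 55 + 19781 = 19836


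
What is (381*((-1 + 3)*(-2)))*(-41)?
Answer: 62484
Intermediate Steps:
(381*((-1 + 3)*(-2)))*(-41) = (381*(2*(-2)))*(-41) = (381*(-4))*(-41) = -1524*(-41) = 62484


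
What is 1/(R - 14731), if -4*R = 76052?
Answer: -1/33744 ≈ -2.9635e-5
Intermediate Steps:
R = -19013 (R = -¼*76052 = -19013)
1/(R - 14731) = 1/(-19013 - 14731) = 1/(-33744) = -1/33744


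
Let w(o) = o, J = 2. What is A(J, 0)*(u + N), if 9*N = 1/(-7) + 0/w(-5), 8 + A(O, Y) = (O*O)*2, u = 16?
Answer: 0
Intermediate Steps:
A(O, Y) = -8 + 2*O² (A(O, Y) = -8 + (O*O)*2 = -8 + O²*2 = -8 + 2*O²)
N = -1/63 (N = (1/(-7) + 0/(-5))/9 = (1*(-⅐) + 0*(-⅕))/9 = (-⅐ + 0)/9 = (⅑)*(-⅐) = -1/63 ≈ -0.015873)
A(J, 0)*(u + N) = (-8 + 2*2²)*(16 - 1/63) = (-8 + 2*4)*(1007/63) = (-8 + 8)*(1007/63) = 0*(1007/63) = 0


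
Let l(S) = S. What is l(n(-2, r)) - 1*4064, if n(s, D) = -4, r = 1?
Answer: -4068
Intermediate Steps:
l(n(-2, r)) - 1*4064 = -4 - 1*4064 = -4 - 4064 = -4068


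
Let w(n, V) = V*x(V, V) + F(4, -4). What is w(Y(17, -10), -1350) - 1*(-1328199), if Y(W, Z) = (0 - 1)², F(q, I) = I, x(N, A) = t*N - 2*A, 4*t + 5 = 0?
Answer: -4594930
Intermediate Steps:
t = -5/4 (t = -5/4 + (¼)*0 = -5/4 + 0 = -5/4 ≈ -1.2500)
x(N, A) = -2*A - 5*N/4 (x(N, A) = -5*N/4 - 2*A = -2*A - 5*N/4)
Y(W, Z) = 1 (Y(W, Z) = (-1)² = 1)
w(n, V) = -4 - 13*V²/4 (w(n, V) = V*(-2*V - 5*V/4) - 4 = V*(-13*V/4) - 4 = -13*V²/4 - 4 = -4 - 13*V²/4)
w(Y(17, -10), -1350) - 1*(-1328199) = (-4 - 13/4*(-1350)²) - 1*(-1328199) = (-4 - 13/4*1822500) + 1328199 = (-4 - 5923125) + 1328199 = -5923129 + 1328199 = -4594930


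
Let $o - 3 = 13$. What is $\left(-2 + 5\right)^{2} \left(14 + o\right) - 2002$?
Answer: $-1732$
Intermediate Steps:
$o = 16$ ($o = 3 + 13 = 16$)
$\left(-2 + 5\right)^{2} \left(14 + o\right) - 2002 = \left(-2 + 5\right)^{2} \left(14 + 16\right) - 2002 = 3^{2} \cdot 30 - 2002 = 9 \cdot 30 - 2002 = 270 - 2002 = -1732$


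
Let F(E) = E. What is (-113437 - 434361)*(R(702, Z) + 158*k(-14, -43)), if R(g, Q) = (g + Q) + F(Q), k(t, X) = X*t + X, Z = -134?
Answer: -48620359288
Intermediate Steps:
k(t, X) = X + X*t
R(g, Q) = g + 2*Q (R(g, Q) = (g + Q) + Q = (Q + g) + Q = g + 2*Q)
(-113437 - 434361)*(R(702, Z) + 158*k(-14, -43)) = (-113437 - 434361)*((702 + 2*(-134)) + 158*(-43*(1 - 14))) = -547798*((702 - 268) + 158*(-43*(-13))) = -547798*(434 + 158*559) = -547798*(434 + 88322) = -547798*88756 = -48620359288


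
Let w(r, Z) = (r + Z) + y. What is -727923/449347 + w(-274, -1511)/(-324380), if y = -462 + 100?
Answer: -235158914731/145759179860 ≈ -1.6133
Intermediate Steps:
y = -362
w(r, Z) = -362 + Z + r (w(r, Z) = (r + Z) - 362 = (Z + r) - 362 = -362 + Z + r)
-727923/449347 + w(-274, -1511)/(-324380) = -727923/449347 + (-362 - 1511 - 274)/(-324380) = -727923*1/449347 - 2147*(-1/324380) = -727923/449347 + 2147/324380 = -235158914731/145759179860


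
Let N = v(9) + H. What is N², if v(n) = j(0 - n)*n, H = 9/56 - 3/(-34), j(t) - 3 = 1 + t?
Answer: 1815015609/906304 ≈ 2002.7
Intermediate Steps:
j(t) = 4 + t (j(t) = 3 + (1 + t) = 4 + t)
H = 237/952 (H = 9*(1/56) - 3*(-1/34) = 9/56 + 3/34 = 237/952 ≈ 0.24895)
v(n) = n*(4 - n) (v(n) = (4 + (0 - n))*n = (4 - n)*n = n*(4 - n))
N = -42603/952 (N = 9*(4 - 1*9) + 237/952 = 9*(4 - 9) + 237/952 = 9*(-5) + 237/952 = -45 + 237/952 = -42603/952 ≈ -44.751)
N² = (-42603/952)² = 1815015609/906304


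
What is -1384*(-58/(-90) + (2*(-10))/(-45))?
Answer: -67816/45 ≈ -1507.0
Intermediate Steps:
-1384*(-58/(-90) + (2*(-10))/(-45)) = -1384*(-58*(-1/90) - 20*(-1/45)) = -1384*(29/45 + 4/9) = -1384*49/45 = -67816/45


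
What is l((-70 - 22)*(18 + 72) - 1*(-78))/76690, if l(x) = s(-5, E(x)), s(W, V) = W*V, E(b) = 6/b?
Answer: 1/20967046 ≈ 4.7694e-8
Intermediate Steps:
s(W, V) = V*W
l(x) = -30/x (l(x) = (6/x)*(-5) = -30/x)
l((-70 - 22)*(18 + 72) - 1*(-78))/76690 = -30/((-70 - 22)*(18 + 72) - 1*(-78))/76690 = -30/(-92*90 + 78)*(1/76690) = -30/(-8280 + 78)*(1/76690) = -30/(-8202)*(1/76690) = -30*(-1/8202)*(1/76690) = (5/1367)*(1/76690) = 1/20967046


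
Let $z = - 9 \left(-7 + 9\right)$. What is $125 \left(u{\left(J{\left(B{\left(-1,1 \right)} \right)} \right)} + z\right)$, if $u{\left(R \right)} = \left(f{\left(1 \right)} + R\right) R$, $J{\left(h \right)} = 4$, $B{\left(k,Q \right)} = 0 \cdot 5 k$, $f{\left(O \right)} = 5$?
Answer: $2250$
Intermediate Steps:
$B{\left(k,Q \right)} = 0$ ($B{\left(k,Q \right)} = 0 k = 0$)
$u{\left(R \right)} = R \left(5 + R\right)$ ($u{\left(R \right)} = \left(5 + R\right) R = R \left(5 + R\right)$)
$z = -18$ ($z = \left(-9\right) 2 = -18$)
$125 \left(u{\left(J{\left(B{\left(-1,1 \right)} \right)} \right)} + z\right) = 125 \left(4 \left(5 + 4\right) - 18\right) = 125 \left(4 \cdot 9 - 18\right) = 125 \left(36 - 18\right) = 125 \cdot 18 = 2250$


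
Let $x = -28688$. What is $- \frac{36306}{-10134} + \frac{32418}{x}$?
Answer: $\frac{19806181}{8075672} \approx 2.4526$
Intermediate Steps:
$- \frac{36306}{-10134} + \frac{32418}{x} = - \frac{36306}{-10134} + \frac{32418}{-28688} = \left(-36306\right) \left(- \frac{1}{10134}\right) + 32418 \left(- \frac{1}{28688}\right) = \frac{2017}{563} - \frac{16209}{14344} = \frac{19806181}{8075672}$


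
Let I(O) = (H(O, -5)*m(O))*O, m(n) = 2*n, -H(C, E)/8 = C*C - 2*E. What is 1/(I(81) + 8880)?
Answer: -1/689788416 ≈ -1.4497e-9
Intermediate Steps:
H(C, E) = -8*C² + 16*E (H(C, E) = -8*(C*C - 2*E) = -8*(C² - 2*E) = -8*C² + 16*E)
I(O) = 2*O²*(-80 - 8*O²) (I(O) = ((-8*O² + 16*(-5))*(2*O))*O = ((-8*O² - 80)*(2*O))*O = ((-80 - 8*O²)*(2*O))*O = (2*O*(-80 - 8*O²))*O = 2*O²*(-80 - 8*O²))
1/(I(81) + 8880) = 1/(16*81²*(-10 - 1*81²) + 8880) = 1/(16*6561*(-10 - 1*6561) + 8880) = 1/(16*6561*(-10 - 6561) + 8880) = 1/(16*6561*(-6571) + 8880) = 1/(-689797296 + 8880) = 1/(-689788416) = -1/689788416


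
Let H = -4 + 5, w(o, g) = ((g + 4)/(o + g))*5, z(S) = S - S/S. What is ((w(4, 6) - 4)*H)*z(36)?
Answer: 35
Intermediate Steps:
z(S) = -1 + S (z(S) = S - 1*1 = S - 1 = -1 + S)
w(o, g) = 5*(4 + g)/(g + o) (w(o, g) = ((4 + g)/(g + o))*5 = 5*(4 + g)/(g + o))
H = 1
((w(4, 6) - 4)*H)*z(36) = ((5*(4 + 6)/(6 + 4) - 4)*1)*(-1 + 36) = ((5*10/10 - 4)*1)*35 = ((5*(⅒)*10 - 4)*1)*35 = ((5 - 4)*1)*35 = (1*1)*35 = 1*35 = 35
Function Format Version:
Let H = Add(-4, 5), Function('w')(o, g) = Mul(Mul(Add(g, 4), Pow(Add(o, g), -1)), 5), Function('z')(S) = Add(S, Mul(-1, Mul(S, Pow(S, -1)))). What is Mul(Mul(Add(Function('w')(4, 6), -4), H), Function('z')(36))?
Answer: 35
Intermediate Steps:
Function('z')(S) = Add(-1, S) (Function('z')(S) = Add(S, Mul(-1, 1)) = Add(S, -1) = Add(-1, S))
Function('w')(o, g) = Mul(5, Pow(Add(g, o), -1), Add(4, g)) (Function('w')(o, g) = Mul(Mul(Add(4, g), Pow(Add(g, o), -1)), 5) = Mul(Mul(Pow(Add(g, o), -1), Add(4, g)), 5) = Mul(5, Pow(Add(g, o), -1), Add(4, g)))
H = 1
Mul(Mul(Add(Function('w')(4, 6), -4), H), Function('z')(36)) = Mul(Mul(Add(Mul(5, Pow(Add(6, 4), -1), Add(4, 6)), -4), 1), Add(-1, 36)) = Mul(Mul(Add(Mul(5, Pow(10, -1), 10), -4), 1), 35) = Mul(Mul(Add(Mul(5, Rational(1, 10), 10), -4), 1), 35) = Mul(Mul(Add(5, -4), 1), 35) = Mul(Mul(1, 1), 35) = Mul(1, 35) = 35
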